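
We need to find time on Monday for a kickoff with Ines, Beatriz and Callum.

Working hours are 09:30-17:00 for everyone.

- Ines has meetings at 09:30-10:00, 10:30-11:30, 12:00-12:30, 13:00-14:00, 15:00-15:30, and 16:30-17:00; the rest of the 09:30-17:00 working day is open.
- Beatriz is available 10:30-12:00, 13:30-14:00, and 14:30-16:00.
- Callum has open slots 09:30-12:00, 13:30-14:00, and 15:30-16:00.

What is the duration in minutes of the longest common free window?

30 minutes

Ines free within 09:30–17:00: 10:00–10:30, 11:30–12:00, 12:30–13:00, 14:00–15:00, 15:30–16:30.
Ines ∩ Beatriz: 11:30–12:00, 14:30–15:00, 15:30–16:00.
Ines ∩ Beatriz ∩ Callum: 11:30–12:00, 15:30–16:00.
Common window lengths: 30, 30 min; longest is 30.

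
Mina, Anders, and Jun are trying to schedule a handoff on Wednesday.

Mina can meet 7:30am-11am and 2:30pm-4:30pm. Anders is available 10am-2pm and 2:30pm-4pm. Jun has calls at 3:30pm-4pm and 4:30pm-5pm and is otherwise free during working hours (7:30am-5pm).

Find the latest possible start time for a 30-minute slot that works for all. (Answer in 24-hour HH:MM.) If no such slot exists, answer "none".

15:00

Jun free within 07:30–17:00: 07:30–15:30, 16:00–16:30.
Mina ∩ Anders: 10:00–11:00, 14:30–16:00.
Mina ∩ Anders ∩ Jun: 10:00–11:00, 14:30–15:30.
Windows ≥ 30 min: 10:00–11:00, 14:30–15:30.
Latest start in the last window 14:30–15:30 is 15:30 − 30 min = 15:00.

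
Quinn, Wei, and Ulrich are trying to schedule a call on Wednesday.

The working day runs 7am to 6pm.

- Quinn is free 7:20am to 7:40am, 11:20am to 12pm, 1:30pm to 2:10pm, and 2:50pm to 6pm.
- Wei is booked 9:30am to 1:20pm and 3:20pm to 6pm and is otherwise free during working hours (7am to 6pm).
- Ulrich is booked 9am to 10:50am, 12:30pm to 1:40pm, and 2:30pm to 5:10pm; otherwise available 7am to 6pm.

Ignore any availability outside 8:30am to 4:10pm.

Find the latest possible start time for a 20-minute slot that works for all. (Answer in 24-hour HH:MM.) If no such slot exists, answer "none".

Wei free within 07:00–18:00: 07:00–09:30, 13:20–15:20.
Ulrich free within 07:00–18:00: 07:00–09:00, 10:50–12:30, 13:40–14:30, 17:10–18:00.
Quinn ∩ Wei: 07:20–07:40, 13:30–14:10, 14:50–15:20.
Quinn ∩ Wei ∩ Ulrich: 07:20–07:40, 13:40–14:10.
Restricted to 08:30–16:10: 13:40–14:10.
Windows ≥ 20 min: 13:40–14:10.
Latest start in the last window 13:40–14:10 is 14:10 − 20 min = 13:50.

13:50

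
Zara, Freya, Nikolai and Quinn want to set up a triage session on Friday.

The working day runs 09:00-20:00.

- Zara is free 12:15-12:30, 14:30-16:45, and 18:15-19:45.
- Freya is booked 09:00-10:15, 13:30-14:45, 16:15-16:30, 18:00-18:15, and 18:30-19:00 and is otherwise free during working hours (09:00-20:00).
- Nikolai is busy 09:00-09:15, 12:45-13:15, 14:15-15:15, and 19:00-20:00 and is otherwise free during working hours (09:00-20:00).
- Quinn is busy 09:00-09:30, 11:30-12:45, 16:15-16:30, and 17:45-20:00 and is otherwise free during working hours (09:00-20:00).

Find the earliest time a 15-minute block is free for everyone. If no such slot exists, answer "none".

15:15

Freya free within 09:00–20:00: 10:15–13:30, 14:45–16:15, 16:30–18:00, 18:15–18:30, 19:00–20:00.
Nikolai free within 09:00–20:00: 09:15–12:45, 13:15–14:15, 15:15–19:00.
Quinn free within 09:00–20:00: 09:30–11:30, 12:45–16:15, 16:30–17:45.
Zara ∩ Freya: 12:15–12:30, 14:45–16:15, 16:30–16:45, 18:15–18:30, 19:00–19:45.
Zara ∩ Freya ∩ Nikolai: 12:15–12:30, 15:15–16:15, 16:30–16:45, 18:15–18:30.
Zara ∩ Freya ∩ Nikolai ∩ Quinn: 15:15–16:15, 16:30–16:45.
Windows ≥ 15 min: 15:15–16:15, 16:30–16:45.
Earliest such window starts at 15:15.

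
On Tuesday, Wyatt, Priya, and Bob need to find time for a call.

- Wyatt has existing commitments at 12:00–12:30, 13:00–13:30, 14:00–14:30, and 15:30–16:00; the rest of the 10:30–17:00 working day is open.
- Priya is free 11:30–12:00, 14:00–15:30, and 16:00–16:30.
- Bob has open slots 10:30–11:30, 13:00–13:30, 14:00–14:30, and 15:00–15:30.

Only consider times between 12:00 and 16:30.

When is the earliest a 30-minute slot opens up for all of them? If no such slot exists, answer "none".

15:00

Wyatt free within 10:30–17:00: 10:30–12:00, 12:30–13:00, 13:30–14:00, 14:30–15:30, 16:00–17:00.
Wyatt ∩ Priya: 11:30–12:00, 14:30–15:30, 16:00–16:30.
Wyatt ∩ Priya ∩ Bob: 15:00–15:30.
Restricted to 12:00–16:30: 15:00–15:30.
Windows ≥ 30 min: 15:00–15:30.
Earliest such window starts at 15:00.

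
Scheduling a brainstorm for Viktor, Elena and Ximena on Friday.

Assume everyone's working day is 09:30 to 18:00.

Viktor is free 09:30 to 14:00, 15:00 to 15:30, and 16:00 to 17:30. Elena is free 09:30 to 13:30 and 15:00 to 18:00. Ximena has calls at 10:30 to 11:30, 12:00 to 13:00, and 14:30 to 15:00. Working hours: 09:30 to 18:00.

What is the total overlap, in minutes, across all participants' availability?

240 minutes

Ximena free within 09:30–18:00: 09:30–10:30, 11:30–12:00, 13:00–14:30, 15:00–18:00.
Viktor ∩ Elena: 09:30–13:30, 15:00–15:30, 16:00–17:30.
Viktor ∩ Elena ∩ Ximena: 09:30–10:30, 11:30–12:00, 13:00–13:30, 15:00–15:30, 16:00–17:30.
Total common minutes: 60 + 30 + 30 + 30 + 90 = 240.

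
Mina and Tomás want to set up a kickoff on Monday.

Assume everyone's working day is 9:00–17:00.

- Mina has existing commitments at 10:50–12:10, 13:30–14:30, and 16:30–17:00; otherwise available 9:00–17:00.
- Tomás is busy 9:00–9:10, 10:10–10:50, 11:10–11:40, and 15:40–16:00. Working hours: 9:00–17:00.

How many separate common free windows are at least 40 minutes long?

Mina free within 09:00–17:00: 09:00–10:50, 12:10–13:30, 14:30–16:30.
Tomás free within 09:00–17:00: 09:10–10:10, 10:50–11:10, 11:40–15:40, 16:00–17:00.
Mina ∩ Tomás: 09:10–10:10, 12:10–13:30, 14:30–15:40, 16:00–16:30.
Windows ≥ 40 min: 09:10–10:10, 12:10–13:30, 14:30–15:40.
That's 3 windows.

3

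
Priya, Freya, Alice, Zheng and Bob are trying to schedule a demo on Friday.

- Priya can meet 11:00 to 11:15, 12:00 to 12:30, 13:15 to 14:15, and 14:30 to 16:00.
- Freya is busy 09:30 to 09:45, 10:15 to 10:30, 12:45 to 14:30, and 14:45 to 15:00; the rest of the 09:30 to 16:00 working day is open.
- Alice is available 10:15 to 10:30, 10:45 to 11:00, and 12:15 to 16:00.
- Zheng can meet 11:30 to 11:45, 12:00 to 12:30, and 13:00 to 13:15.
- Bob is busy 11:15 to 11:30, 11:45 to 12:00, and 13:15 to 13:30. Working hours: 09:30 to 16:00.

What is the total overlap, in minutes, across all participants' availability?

15 minutes

Freya free within 09:30–16:00: 09:45–10:15, 10:30–12:45, 14:30–14:45, 15:00–16:00.
Bob free within 09:30–16:00: 09:30–11:15, 11:30–11:45, 12:00–13:15, 13:30–16:00.
Priya ∩ Freya: 11:00–11:15, 12:00–12:30, 14:30–14:45, 15:00–16:00.
Priya ∩ Freya ∩ Alice: 12:15–12:30, 14:30–14:45, 15:00–16:00.
Priya ∩ Freya ∩ Alice ∩ Zheng: 12:15–12:30.
Priya ∩ Freya ∩ Alice ∩ Zheng ∩ Bob: 12:15–12:30.
Total common minutes: 15.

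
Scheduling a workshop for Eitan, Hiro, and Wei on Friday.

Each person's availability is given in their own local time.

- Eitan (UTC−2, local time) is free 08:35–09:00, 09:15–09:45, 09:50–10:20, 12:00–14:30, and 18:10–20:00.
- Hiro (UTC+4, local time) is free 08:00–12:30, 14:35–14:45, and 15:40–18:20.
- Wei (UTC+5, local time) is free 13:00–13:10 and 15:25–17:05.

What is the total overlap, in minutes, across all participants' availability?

Eitan → UTC: 10:35–11:00, 11:15–11:45, 11:50–12:20, 14:00–16:30, 20:10–22:00.
Hiro → UTC: 04:00–08:30, 10:35–10:45, 11:40–14:20.
Wei → UTC: 08:00–08:10, 10:25–12:05.
Eitan ∩ Hiro: 10:35–10:45, 11:40–11:45, 11:50–12:20, 14:00–14:20.
Eitan ∩ Hiro ∩ Wei: 10:35–10:45, 11:40–11:45, 11:50–12:05.
Total common minutes: 10 + 5 + 15 = 30.

30 minutes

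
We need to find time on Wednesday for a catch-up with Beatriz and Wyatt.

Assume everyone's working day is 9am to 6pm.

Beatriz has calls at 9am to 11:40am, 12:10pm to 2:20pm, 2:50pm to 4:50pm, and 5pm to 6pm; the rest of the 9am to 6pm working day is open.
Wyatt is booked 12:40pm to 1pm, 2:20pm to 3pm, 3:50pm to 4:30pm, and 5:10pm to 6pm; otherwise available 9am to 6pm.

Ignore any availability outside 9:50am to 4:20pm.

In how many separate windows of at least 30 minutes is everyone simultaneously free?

Beatriz free within 09:00–18:00: 11:40–12:10, 14:20–14:50, 16:50–17:00.
Wyatt free within 09:00–18:00: 09:00–12:40, 13:00–14:20, 15:00–15:50, 16:30–17:10.
Beatriz ∩ Wyatt: 11:40–12:10, 16:50–17:00.
Restricted to 09:50–16:20: 11:40–12:10.
Windows ≥ 30 min: 11:40–12:10.
That's 1 window.

1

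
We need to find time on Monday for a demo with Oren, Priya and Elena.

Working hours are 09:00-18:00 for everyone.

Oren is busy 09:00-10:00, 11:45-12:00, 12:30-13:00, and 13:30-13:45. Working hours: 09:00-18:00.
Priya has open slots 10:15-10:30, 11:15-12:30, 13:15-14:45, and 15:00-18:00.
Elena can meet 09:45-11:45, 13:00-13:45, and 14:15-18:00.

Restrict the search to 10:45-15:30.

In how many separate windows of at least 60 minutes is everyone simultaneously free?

0

Oren free within 09:00–18:00: 10:00–11:45, 12:00–12:30, 13:00–13:30, 13:45–18:00.
Oren ∩ Priya: 10:15–10:30, 11:15–11:45, 12:00–12:30, 13:15–13:30, 13:45–14:45, 15:00–18:00.
Oren ∩ Priya ∩ Elena: 10:15–10:30, 11:15–11:45, 13:15–13:30, 14:15–14:45, 15:00–18:00.
Restricted to 10:45–15:30: 11:15–11:45, 13:15–13:30, 14:15–14:45, 15:00–15:30.
Windows ≥ 60 min: (none).
That's 0 windows.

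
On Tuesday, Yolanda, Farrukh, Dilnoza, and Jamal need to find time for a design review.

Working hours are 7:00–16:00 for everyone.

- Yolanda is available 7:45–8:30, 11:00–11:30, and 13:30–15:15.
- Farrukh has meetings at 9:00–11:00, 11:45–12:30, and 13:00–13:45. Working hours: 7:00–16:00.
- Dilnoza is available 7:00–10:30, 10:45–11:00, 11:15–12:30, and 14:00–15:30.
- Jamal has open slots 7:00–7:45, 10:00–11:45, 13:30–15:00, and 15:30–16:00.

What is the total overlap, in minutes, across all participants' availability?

Farrukh free within 07:00–16:00: 07:00–09:00, 11:00–11:45, 12:30–13:00, 13:45–16:00.
Yolanda ∩ Farrukh: 07:45–08:30, 11:00–11:30, 13:45–15:15.
Yolanda ∩ Farrukh ∩ Dilnoza: 07:45–08:30, 11:15–11:30, 14:00–15:15.
Yolanda ∩ Farrukh ∩ Dilnoza ∩ Jamal: 11:15–11:30, 14:00–15:00.
Total common minutes: 15 + 60 = 75.

75 minutes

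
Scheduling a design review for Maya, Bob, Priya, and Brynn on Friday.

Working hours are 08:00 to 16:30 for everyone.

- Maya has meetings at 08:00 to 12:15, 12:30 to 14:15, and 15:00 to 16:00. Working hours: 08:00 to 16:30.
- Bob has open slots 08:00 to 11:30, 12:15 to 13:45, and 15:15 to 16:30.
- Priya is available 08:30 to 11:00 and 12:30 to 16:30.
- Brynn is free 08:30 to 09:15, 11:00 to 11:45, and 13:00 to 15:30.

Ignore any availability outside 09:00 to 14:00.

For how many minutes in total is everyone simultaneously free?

Maya free within 08:00–16:30: 12:15–12:30, 14:15–15:00, 16:00–16:30.
Maya ∩ Bob: 12:15–12:30, 16:00–16:30.
Maya ∩ Bob ∩ Priya: 16:00–16:30.
Maya ∩ Bob ∩ Priya ∩ Brynn: (none).
Restricted to 09:00–14:00: (none).
Total common minutes: 0.

0 minutes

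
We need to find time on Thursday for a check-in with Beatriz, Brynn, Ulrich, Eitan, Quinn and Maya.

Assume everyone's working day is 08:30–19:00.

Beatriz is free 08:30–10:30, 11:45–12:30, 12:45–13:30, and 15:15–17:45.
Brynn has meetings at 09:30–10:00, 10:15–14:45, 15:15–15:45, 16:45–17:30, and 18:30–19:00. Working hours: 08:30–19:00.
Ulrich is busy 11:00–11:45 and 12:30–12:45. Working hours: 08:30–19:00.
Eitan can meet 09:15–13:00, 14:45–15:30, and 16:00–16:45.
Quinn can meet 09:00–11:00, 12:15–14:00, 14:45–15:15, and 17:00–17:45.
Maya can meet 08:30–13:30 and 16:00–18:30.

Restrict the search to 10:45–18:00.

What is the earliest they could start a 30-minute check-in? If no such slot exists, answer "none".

Brynn free within 08:30–19:00: 08:30–09:30, 10:00–10:15, 14:45–15:15, 15:45–16:45, 17:30–18:30.
Ulrich free within 08:30–19:00: 08:30–11:00, 11:45–12:30, 12:45–19:00.
Beatriz ∩ Brynn: 08:30–09:30, 10:00–10:15, 15:45–16:45, 17:30–17:45.
Beatriz ∩ Brynn ∩ Ulrich: 08:30–09:30, 10:00–10:15, 15:45–16:45, 17:30–17:45.
Beatriz ∩ Brynn ∩ Ulrich ∩ Eitan: 09:15–09:30, 10:00–10:15, 16:00–16:45.
Beatriz ∩ Brynn ∩ Ulrich ∩ Eitan ∩ Quinn: 09:15–09:30, 10:00–10:15.
Beatriz ∩ Brynn ∩ Ulrich ∩ Eitan ∩ Quinn ∩ Maya: 09:15–09:30, 10:00–10:15.
Restricted to 10:45–18:00: (none).
Windows ≥ 30 min: (none).

none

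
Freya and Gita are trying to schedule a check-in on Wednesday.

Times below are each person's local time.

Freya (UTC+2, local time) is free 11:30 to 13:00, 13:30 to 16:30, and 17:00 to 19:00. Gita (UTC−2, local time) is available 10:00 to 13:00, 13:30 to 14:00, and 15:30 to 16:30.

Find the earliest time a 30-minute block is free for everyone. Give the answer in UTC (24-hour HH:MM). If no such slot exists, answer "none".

12:00

Freya → UTC: 09:30–11:00, 11:30–14:30, 15:00–17:00.
Gita → UTC: 12:00–15:00, 15:30–16:00, 17:30–18:30.
Freya ∩ Gita: 12:00–14:30, 15:30–16:00.
Windows ≥ 30 min: 12:00–14:30, 15:30–16:00.
Earliest such window starts at 12:00.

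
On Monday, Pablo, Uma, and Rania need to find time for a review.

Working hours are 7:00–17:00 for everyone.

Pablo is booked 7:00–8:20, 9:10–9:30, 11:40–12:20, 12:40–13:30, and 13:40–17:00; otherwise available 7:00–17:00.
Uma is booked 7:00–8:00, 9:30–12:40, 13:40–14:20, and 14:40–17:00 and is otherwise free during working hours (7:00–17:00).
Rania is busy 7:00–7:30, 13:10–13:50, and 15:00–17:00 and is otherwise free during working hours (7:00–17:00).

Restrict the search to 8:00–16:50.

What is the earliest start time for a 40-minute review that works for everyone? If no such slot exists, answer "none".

08:20

Pablo free within 07:00–17:00: 08:20–09:10, 09:30–11:40, 12:20–12:40, 13:30–13:40.
Uma free within 07:00–17:00: 08:00–09:30, 12:40–13:40, 14:20–14:40.
Rania free within 07:00–17:00: 07:30–13:10, 13:50–15:00.
Pablo ∩ Uma: 08:20–09:10, 13:30–13:40.
Pablo ∩ Uma ∩ Rania: 08:20–09:10.
Restricted to 08:00–16:50: 08:20–09:10.
Windows ≥ 40 min: 08:20–09:10.
Earliest such window starts at 08:20.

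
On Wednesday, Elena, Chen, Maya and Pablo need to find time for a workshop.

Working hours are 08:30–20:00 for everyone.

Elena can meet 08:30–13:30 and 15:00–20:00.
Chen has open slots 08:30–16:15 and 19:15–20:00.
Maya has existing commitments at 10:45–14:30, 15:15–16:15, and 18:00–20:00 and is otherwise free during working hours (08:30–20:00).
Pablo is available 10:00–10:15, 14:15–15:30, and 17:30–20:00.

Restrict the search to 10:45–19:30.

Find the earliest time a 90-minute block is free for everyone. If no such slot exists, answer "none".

none

Maya free within 08:30–20:00: 08:30–10:45, 14:30–15:15, 16:15–18:00.
Elena ∩ Chen: 08:30–13:30, 15:00–16:15, 19:15–20:00.
Elena ∩ Chen ∩ Maya: 08:30–10:45, 15:00–15:15.
Elena ∩ Chen ∩ Maya ∩ Pablo: 10:00–10:15, 15:00–15:15.
Restricted to 10:45–19:30: 15:00–15:15.
Windows ≥ 90 min: (none).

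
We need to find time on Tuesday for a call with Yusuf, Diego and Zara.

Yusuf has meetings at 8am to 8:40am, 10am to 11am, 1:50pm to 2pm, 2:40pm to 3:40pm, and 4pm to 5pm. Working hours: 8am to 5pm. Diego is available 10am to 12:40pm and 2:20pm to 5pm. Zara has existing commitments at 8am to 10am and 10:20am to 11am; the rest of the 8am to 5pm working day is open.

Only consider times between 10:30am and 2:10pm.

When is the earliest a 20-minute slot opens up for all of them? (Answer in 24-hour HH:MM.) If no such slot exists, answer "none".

11:00

Yusuf free within 08:00–17:00: 08:40–10:00, 11:00–13:50, 14:00–14:40, 15:40–16:00.
Zara free within 08:00–17:00: 10:00–10:20, 11:00–17:00.
Yusuf ∩ Diego: 11:00–12:40, 14:20–14:40, 15:40–16:00.
Yusuf ∩ Diego ∩ Zara: 11:00–12:40, 14:20–14:40, 15:40–16:00.
Restricted to 10:30–14:10: 11:00–12:40.
Windows ≥ 20 min: 11:00–12:40.
Earliest such window starts at 11:00.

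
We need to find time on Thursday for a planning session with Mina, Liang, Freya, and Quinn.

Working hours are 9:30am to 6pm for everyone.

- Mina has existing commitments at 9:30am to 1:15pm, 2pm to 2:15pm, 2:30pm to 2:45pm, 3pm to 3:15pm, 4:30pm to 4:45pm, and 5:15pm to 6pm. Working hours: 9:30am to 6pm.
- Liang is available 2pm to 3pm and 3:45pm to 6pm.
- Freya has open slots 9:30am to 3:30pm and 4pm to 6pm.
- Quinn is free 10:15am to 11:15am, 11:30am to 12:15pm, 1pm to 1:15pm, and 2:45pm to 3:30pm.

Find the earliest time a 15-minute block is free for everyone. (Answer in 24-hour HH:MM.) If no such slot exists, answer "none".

Mina free within 09:30–18:00: 13:15–14:00, 14:15–14:30, 14:45–15:00, 15:15–16:30, 16:45–17:15.
Mina ∩ Liang: 14:15–14:30, 14:45–15:00, 15:45–16:30, 16:45–17:15.
Mina ∩ Liang ∩ Freya: 14:15–14:30, 14:45–15:00, 16:00–16:30, 16:45–17:15.
Mina ∩ Liang ∩ Freya ∩ Quinn: 14:45–15:00.
Windows ≥ 15 min: 14:45–15:00.
Earliest such window starts at 14:45.

14:45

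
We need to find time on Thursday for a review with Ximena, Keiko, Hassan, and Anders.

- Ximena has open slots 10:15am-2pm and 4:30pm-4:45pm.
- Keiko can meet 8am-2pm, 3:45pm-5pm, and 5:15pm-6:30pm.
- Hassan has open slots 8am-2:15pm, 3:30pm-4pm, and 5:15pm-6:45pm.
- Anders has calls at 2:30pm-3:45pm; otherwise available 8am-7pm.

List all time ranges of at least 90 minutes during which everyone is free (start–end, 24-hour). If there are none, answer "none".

10:15–14:00

Anders free within 08:00–19:00: 08:00–14:30, 15:45–19:00.
Ximena ∩ Keiko: 10:15–14:00, 16:30–16:45.
Ximena ∩ Keiko ∩ Hassan: 10:15–14:00.
Ximena ∩ Keiko ∩ Hassan ∩ Anders: 10:15–14:00.
Windows ≥ 90 min: 10:15–14:00.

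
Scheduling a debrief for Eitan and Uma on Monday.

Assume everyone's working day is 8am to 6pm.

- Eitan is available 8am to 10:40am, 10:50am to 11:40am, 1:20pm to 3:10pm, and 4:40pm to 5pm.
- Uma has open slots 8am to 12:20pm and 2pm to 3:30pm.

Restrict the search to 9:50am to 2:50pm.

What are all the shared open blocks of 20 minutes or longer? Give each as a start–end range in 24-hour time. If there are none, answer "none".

09:50–10:40, 10:50–11:40, 14:00–14:50

Eitan ∩ Uma: 08:00–10:40, 10:50–11:40, 14:00–15:10.
Restricted to 09:50–14:50: 09:50–10:40, 10:50–11:40, 14:00–14:50.
Windows ≥ 20 min: 09:50–10:40, 10:50–11:40, 14:00–14:50.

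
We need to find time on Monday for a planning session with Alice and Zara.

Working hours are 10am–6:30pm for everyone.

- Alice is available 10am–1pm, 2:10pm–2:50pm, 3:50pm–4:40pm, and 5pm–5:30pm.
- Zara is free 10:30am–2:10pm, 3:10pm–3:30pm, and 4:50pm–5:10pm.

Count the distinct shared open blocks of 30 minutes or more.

1

Alice ∩ Zara: 10:30–13:00, 17:00–17:10.
Windows ≥ 30 min: 10:30–13:00.
That's 1 window.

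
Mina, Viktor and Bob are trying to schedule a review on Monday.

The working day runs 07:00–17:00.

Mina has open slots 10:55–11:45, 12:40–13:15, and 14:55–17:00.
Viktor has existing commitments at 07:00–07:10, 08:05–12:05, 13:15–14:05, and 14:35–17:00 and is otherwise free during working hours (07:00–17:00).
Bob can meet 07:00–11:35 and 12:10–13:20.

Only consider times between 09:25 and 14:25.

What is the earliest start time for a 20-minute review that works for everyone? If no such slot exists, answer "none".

12:40

Viktor free within 07:00–17:00: 07:10–08:05, 12:05–13:15, 14:05–14:35.
Mina ∩ Viktor: 12:40–13:15.
Mina ∩ Viktor ∩ Bob: 12:40–13:15.
Restricted to 09:25–14:25: 12:40–13:15.
Windows ≥ 20 min: 12:40–13:15.
Earliest such window starts at 12:40.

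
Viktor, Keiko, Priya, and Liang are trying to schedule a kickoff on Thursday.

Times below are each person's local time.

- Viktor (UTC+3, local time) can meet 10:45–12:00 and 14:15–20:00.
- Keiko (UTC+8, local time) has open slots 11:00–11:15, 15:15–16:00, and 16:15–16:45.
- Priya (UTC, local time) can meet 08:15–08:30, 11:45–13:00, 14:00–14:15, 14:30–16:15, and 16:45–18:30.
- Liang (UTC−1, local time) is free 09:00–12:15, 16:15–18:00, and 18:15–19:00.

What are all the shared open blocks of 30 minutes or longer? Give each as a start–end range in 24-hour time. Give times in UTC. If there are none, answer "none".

Viktor → UTC: 07:45–09:00, 11:15–17:00.
Keiko → UTC: 03:00–03:15, 07:15–08:00, 08:15–08:45.
Priya → UTC: 08:15–08:30, 11:45–13:00, 14:00–14:15, 14:30–16:15, 16:45–18:30.
Liang → UTC: 10:00–13:15, 17:15–19:00, 19:15–20:00.
Viktor ∩ Keiko: 07:45–08:00, 08:15–08:45.
Viktor ∩ Keiko ∩ Priya: 08:15–08:30.
Viktor ∩ Keiko ∩ Priya ∩ Liang: (none).
Windows ≥ 30 min: (none).

none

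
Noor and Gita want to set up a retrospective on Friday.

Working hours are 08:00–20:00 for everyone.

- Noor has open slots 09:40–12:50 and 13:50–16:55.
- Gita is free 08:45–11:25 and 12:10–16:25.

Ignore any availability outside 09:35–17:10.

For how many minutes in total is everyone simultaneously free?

Noor ∩ Gita: 09:40–11:25, 12:10–12:50, 13:50–16:25.
Restricted to 09:35–17:10: 09:40–11:25, 12:10–12:50, 13:50–16:25.
Total common minutes: 105 + 40 + 155 = 300.

300 minutes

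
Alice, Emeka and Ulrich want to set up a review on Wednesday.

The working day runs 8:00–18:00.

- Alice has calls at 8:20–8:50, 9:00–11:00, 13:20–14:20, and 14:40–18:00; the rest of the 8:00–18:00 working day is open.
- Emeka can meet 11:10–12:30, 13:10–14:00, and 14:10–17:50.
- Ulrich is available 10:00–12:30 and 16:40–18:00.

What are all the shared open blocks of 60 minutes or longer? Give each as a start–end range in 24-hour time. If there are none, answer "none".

11:10–12:30

Alice free within 08:00–18:00: 08:00–08:20, 08:50–09:00, 11:00–13:20, 14:20–14:40.
Alice ∩ Emeka: 11:10–12:30, 13:10–13:20, 14:20–14:40.
Alice ∩ Emeka ∩ Ulrich: 11:10–12:30.
Windows ≥ 60 min: 11:10–12:30.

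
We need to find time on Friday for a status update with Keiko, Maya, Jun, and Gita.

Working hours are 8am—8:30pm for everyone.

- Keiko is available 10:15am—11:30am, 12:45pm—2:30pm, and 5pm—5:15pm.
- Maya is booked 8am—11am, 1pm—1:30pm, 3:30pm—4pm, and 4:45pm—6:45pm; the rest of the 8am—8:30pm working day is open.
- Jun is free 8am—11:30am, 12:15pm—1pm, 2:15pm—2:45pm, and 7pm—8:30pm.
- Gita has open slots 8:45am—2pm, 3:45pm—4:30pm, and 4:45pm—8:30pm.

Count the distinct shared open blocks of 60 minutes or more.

Maya free within 08:00–20:30: 11:00–13:00, 13:30–15:30, 16:00–16:45, 18:45–20:30.
Keiko ∩ Maya: 11:00–11:30, 12:45–13:00, 13:30–14:30.
Keiko ∩ Maya ∩ Jun: 11:00–11:30, 12:45–13:00, 14:15–14:30.
Keiko ∩ Maya ∩ Jun ∩ Gita: 11:00–11:30, 12:45–13:00.
Windows ≥ 60 min: (none).
That's 0 windows.

0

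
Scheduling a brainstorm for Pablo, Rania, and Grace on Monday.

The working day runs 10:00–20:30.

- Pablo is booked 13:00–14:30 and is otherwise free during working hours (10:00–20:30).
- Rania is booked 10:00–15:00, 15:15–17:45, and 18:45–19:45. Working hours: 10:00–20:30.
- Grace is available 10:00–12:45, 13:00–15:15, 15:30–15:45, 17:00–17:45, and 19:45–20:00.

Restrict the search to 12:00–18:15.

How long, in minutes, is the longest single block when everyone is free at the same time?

Pablo free within 10:00–20:30: 10:00–13:00, 14:30–20:30.
Rania free within 10:00–20:30: 15:00–15:15, 17:45–18:45, 19:45–20:30.
Pablo ∩ Rania: 15:00–15:15, 17:45–18:45, 19:45–20:30.
Pablo ∩ Rania ∩ Grace: 15:00–15:15, 19:45–20:00.
Restricted to 12:00–18:15: 15:00–15:15.
Single common window of 15 minutes.

15 minutes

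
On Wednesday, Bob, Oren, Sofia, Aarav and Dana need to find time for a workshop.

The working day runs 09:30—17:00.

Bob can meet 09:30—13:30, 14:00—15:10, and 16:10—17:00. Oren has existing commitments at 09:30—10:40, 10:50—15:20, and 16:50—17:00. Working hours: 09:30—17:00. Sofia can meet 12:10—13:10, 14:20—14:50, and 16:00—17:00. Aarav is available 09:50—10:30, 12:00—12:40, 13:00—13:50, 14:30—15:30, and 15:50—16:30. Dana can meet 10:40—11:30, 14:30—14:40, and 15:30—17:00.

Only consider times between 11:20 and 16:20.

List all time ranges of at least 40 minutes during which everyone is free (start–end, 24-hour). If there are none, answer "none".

Oren free within 09:30–17:00: 10:40–10:50, 15:20–16:50.
Bob ∩ Oren: 10:40–10:50, 16:10–16:50.
Bob ∩ Oren ∩ Sofia: 16:10–16:50.
Bob ∩ Oren ∩ Sofia ∩ Aarav: 16:10–16:30.
Bob ∩ Oren ∩ Sofia ∩ Aarav ∩ Dana: 16:10–16:30.
Restricted to 11:20–16:20: 16:10–16:20.
Windows ≥ 40 min: (none).

none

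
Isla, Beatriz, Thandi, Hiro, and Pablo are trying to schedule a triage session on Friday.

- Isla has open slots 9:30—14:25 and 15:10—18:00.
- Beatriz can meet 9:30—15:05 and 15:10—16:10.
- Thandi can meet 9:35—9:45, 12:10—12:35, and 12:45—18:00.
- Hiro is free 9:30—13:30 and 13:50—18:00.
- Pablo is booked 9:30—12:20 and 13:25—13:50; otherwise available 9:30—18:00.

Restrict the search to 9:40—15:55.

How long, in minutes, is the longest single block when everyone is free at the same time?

45 minutes

Pablo free within 09:30–18:00: 12:20–13:25, 13:50–18:00.
Isla ∩ Beatriz: 09:30–14:25, 15:10–16:10.
Isla ∩ Beatriz ∩ Thandi: 09:35–09:45, 12:10–12:35, 12:45–14:25, 15:10–16:10.
Isla ∩ Beatriz ∩ Thandi ∩ Hiro: 09:35–09:45, 12:10–12:35, 12:45–13:30, 13:50–14:25, 15:10–16:10.
Isla ∩ Beatriz ∩ Thandi ∩ Hiro ∩ Pablo: 12:20–12:35, 12:45–13:25, 13:50–14:25, 15:10–16:10.
Restricted to 09:40–15:55: 12:20–12:35, 12:45–13:25, 13:50–14:25, 15:10–15:55.
Common window lengths: 15, 40, 35, 45 min; longest is 45.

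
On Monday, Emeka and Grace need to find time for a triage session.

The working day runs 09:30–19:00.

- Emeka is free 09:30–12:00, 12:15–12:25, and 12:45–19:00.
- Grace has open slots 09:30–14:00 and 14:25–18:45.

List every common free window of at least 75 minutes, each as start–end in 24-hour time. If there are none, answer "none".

09:30–12:00, 12:45–14:00, 14:25–18:45

Emeka ∩ Grace: 09:30–12:00, 12:15–12:25, 12:45–14:00, 14:25–18:45.
Windows ≥ 75 min: 09:30–12:00, 12:45–14:00, 14:25–18:45.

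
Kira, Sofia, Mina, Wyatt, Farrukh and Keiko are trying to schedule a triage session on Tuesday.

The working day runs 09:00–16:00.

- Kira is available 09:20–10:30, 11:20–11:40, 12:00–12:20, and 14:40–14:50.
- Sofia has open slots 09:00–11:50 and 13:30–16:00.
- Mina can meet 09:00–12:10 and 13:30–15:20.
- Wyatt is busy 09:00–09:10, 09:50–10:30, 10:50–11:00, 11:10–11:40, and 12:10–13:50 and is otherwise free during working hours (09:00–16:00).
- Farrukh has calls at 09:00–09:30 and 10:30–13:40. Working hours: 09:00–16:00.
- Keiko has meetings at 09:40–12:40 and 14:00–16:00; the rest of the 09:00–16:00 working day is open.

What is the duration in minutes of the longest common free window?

Wyatt free within 09:00–16:00: 09:10–09:50, 10:30–10:50, 11:00–11:10, 11:40–12:10, 13:50–16:00.
Farrukh free within 09:00–16:00: 09:30–10:30, 13:40–16:00.
Keiko free within 09:00–16:00: 09:00–09:40, 12:40–14:00.
Kira ∩ Sofia: 09:20–10:30, 11:20–11:40, 14:40–14:50.
Kira ∩ Sofia ∩ Mina: 09:20–10:30, 11:20–11:40, 14:40–14:50.
Kira ∩ Sofia ∩ Mina ∩ Wyatt: 09:20–09:50, 14:40–14:50.
Kira ∩ Sofia ∩ Mina ∩ Wyatt ∩ Farrukh: 09:30–09:50, 14:40–14:50.
Kira ∩ Sofia ∩ Mina ∩ Wyatt ∩ Farrukh ∩ Keiko: 09:30–09:40.
Single common window of 10 minutes.

10 minutes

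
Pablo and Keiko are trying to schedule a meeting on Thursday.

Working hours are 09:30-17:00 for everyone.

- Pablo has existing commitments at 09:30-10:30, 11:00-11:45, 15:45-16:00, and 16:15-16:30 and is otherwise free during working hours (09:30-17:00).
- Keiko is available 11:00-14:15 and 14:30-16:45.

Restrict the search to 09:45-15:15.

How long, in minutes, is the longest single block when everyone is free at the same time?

Pablo free within 09:30–17:00: 10:30–11:00, 11:45–15:45, 16:00–16:15, 16:30–17:00.
Pablo ∩ Keiko: 11:45–14:15, 14:30–15:45, 16:00–16:15, 16:30–16:45.
Restricted to 09:45–15:15: 11:45–14:15, 14:30–15:15.
Common window lengths: 150, 45 min; longest is 150.

150 minutes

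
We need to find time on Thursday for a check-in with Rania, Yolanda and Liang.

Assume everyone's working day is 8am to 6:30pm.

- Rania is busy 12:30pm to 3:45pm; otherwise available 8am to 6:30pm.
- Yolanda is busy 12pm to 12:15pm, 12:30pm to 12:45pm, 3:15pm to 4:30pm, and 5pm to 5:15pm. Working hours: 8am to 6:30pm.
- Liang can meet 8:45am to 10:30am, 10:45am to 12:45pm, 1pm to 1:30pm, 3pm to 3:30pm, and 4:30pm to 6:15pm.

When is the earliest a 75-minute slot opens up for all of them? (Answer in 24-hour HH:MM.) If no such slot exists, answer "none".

08:45

Rania free within 08:00–18:30: 08:00–12:30, 15:45–18:30.
Yolanda free within 08:00–18:30: 08:00–12:00, 12:15–12:30, 12:45–15:15, 16:30–17:00, 17:15–18:30.
Rania ∩ Yolanda: 08:00–12:00, 12:15–12:30, 16:30–17:00, 17:15–18:30.
Rania ∩ Yolanda ∩ Liang: 08:45–10:30, 10:45–12:00, 12:15–12:30, 16:30–17:00, 17:15–18:15.
Windows ≥ 75 min: 08:45–10:30, 10:45–12:00.
Earliest such window starts at 08:45.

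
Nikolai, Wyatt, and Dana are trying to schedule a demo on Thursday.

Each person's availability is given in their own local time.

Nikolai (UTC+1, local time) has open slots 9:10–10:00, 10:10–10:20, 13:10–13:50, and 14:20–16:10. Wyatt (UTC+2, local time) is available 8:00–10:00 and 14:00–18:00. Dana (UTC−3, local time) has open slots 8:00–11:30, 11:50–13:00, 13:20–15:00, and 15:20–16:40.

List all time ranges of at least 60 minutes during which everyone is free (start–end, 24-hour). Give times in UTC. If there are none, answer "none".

13:20–14:30

Nikolai → UTC: 08:10–09:00, 09:10–09:20, 12:10–12:50, 13:20–15:10.
Wyatt → UTC: 06:00–08:00, 12:00–16:00.
Dana → UTC: 11:00–14:30, 14:50–16:00, 16:20–18:00, 18:20–19:40.
Nikolai ∩ Wyatt: 12:10–12:50, 13:20–15:10.
Nikolai ∩ Wyatt ∩ Dana: 12:10–12:50, 13:20–14:30, 14:50–15:10.
Windows ≥ 60 min: 13:20–14:30.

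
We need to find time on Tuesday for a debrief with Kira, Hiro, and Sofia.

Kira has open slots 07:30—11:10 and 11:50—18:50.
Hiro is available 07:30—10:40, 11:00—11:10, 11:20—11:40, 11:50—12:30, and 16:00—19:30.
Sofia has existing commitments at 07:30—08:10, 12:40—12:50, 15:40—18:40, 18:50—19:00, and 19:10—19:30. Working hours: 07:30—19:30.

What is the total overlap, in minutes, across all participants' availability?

Sofia free within 07:30–19:30: 08:10–12:40, 12:50–15:40, 18:40–18:50, 19:00–19:10.
Kira ∩ Hiro: 07:30–10:40, 11:00–11:10, 11:50–12:30, 16:00–18:50.
Kira ∩ Hiro ∩ Sofia: 08:10–10:40, 11:00–11:10, 11:50–12:30, 18:40–18:50.
Total common minutes: 150 + 10 + 40 + 10 = 210.

210 minutes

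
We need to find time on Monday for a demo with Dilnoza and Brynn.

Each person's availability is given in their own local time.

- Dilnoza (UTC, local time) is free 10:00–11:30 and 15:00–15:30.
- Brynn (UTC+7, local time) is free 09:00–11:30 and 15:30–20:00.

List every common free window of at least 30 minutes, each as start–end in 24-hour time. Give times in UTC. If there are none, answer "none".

Dilnoza → UTC: 10:00–11:30, 15:00–15:30.
Brynn → UTC: 02:00–04:30, 08:30–13:00.
Dilnoza ∩ Brynn: 10:00–11:30.
Windows ≥ 30 min: 10:00–11:30.

10:00–11:30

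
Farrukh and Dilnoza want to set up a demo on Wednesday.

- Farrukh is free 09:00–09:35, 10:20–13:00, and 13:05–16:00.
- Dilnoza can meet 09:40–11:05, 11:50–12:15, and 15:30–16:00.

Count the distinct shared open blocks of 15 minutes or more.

Farrukh ∩ Dilnoza: 10:20–11:05, 11:50–12:15, 15:30–16:00.
Windows ≥ 15 min: 10:20–11:05, 11:50–12:15, 15:30–16:00.
That's 3 windows.

3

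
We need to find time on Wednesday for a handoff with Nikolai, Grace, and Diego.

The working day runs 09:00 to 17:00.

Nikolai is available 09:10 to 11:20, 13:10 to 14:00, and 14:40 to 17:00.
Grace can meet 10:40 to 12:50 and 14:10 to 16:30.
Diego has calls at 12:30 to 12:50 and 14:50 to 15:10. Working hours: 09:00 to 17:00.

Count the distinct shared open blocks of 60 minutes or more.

Diego free within 09:00–17:00: 09:00–12:30, 12:50–14:50, 15:10–17:00.
Nikolai ∩ Grace: 10:40–11:20, 14:40–16:30.
Nikolai ∩ Grace ∩ Diego: 10:40–11:20, 14:40–14:50, 15:10–16:30.
Windows ≥ 60 min: 15:10–16:30.
That's 1 window.

1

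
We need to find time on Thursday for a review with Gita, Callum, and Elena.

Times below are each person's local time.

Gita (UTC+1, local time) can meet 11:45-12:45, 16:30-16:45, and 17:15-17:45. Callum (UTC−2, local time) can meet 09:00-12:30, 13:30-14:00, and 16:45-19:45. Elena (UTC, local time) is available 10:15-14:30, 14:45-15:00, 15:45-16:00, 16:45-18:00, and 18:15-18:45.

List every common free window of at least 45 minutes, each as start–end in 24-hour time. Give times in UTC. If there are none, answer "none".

11:00–11:45

Gita → UTC: 10:45–11:45, 15:30–15:45, 16:15–16:45.
Callum → UTC: 11:00–14:30, 15:30–16:00, 18:45–21:45.
Elena → UTC: 10:15–14:30, 14:45–15:00, 15:45–16:00, 16:45–18:00, 18:15–18:45.
Gita ∩ Callum: 11:00–11:45, 15:30–15:45.
Gita ∩ Callum ∩ Elena: 11:00–11:45.
Windows ≥ 45 min: 11:00–11:45.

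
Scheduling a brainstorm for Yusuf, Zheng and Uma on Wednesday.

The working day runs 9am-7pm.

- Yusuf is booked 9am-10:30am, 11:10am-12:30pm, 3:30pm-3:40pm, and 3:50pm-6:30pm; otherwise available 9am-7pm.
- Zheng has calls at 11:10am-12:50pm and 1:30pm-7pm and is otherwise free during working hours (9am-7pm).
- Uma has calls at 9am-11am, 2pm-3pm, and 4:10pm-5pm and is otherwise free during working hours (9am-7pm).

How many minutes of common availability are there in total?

Yusuf free within 09:00–19:00: 10:30–11:10, 12:30–15:30, 15:40–15:50, 18:30–19:00.
Zheng free within 09:00–19:00: 09:00–11:10, 12:50–13:30.
Uma free within 09:00–19:00: 11:00–14:00, 15:00–16:10, 17:00–19:00.
Yusuf ∩ Zheng: 10:30–11:10, 12:50–13:30.
Yusuf ∩ Zheng ∩ Uma: 11:00–11:10, 12:50–13:30.
Total common minutes: 10 + 40 = 50.

50 minutes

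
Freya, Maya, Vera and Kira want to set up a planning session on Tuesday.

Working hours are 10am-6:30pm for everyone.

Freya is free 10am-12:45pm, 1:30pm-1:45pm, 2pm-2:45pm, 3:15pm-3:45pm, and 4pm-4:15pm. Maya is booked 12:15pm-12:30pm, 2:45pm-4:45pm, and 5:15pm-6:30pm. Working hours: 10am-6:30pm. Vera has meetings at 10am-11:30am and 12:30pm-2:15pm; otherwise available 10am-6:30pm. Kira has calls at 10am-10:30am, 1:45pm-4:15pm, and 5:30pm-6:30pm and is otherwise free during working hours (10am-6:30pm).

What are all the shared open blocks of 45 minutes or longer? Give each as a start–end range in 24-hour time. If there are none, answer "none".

11:30–12:15

Maya free within 10:00–18:30: 10:00–12:15, 12:30–14:45, 16:45–17:15.
Vera free within 10:00–18:30: 11:30–12:30, 14:15–18:30.
Kira free within 10:00–18:30: 10:30–13:45, 16:15–17:30.
Freya ∩ Maya: 10:00–12:15, 12:30–12:45, 13:30–13:45, 14:00–14:45.
Freya ∩ Maya ∩ Vera: 11:30–12:15, 14:15–14:45.
Freya ∩ Maya ∩ Vera ∩ Kira: 11:30–12:15.
Windows ≥ 45 min: 11:30–12:15.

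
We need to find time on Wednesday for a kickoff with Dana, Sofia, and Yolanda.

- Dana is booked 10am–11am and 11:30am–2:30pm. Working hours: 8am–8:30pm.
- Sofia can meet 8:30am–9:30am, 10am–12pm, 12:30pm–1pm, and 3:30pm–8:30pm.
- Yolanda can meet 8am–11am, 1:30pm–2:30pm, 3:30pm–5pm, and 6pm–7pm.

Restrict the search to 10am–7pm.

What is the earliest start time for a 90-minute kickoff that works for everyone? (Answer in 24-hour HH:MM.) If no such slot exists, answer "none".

15:30

Dana free within 08:00–20:30: 08:00–10:00, 11:00–11:30, 14:30–20:30.
Dana ∩ Sofia: 08:30–09:30, 11:00–11:30, 15:30–20:30.
Dana ∩ Sofia ∩ Yolanda: 08:30–09:30, 15:30–17:00, 18:00–19:00.
Restricted to 10:00–19:00: 15:30–17:00, 18:00–19:00.
Windows ≥ 90 min: 15:30–17:00.
Earliest such window starts at 15:30.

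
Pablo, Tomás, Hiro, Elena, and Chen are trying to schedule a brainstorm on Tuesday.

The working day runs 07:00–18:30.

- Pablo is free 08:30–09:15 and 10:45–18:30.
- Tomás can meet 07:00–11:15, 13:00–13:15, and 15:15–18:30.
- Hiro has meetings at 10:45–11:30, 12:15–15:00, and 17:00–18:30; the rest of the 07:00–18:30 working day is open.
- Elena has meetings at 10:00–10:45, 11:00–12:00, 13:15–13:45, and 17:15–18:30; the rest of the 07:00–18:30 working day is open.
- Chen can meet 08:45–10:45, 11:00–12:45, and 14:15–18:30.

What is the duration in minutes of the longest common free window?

105 minutes

Hiro free within 07:00–18:30: 07:00–10:45, 11:30–12:15, 15:00–17:00.
Elena free within 07:00–18:30: 07:00–10:00, 10:45–11:00, 12:00–13:15, 13:45–17:15.
Pablo ∩ Tomás: 08:30–09:15, 10:45–11:15, 13:00–13:15, 15:15–18:30.
Pablo ∩ Tomás ∩ Hiro: 08:30–09:15, 15:15–17:00.
Pablo ∩ Tomás ∩ Hiro ∩ Elena: 08:30–09:15, 15:15–17:00.
Pablo ∩ Tomás ∩ Hiro ∩ Elena ∩ Chen: 08:45–09:15, 15:15–17:00.
Common window lengths: 30, 105 min; longest is 105.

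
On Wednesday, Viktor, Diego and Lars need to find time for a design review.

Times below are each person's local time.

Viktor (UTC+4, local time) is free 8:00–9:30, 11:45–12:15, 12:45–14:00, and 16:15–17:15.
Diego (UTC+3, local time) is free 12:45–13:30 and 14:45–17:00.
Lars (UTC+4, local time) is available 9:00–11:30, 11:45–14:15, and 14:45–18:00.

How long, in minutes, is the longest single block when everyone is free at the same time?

60 minutes

Viktor → UTC: 04:00–05:30, 07:45–08:15, 08:45–10:00, 12:15–13:15.
Diego → UTC: 09:45–10:30, 11:45–14:00.
Lars → UTC: 05:00–07:30, 07:45–10:15, 10:45–14:00.
Viktor ∩ Diego: 09:45–10:00, 12:15–13:15.
Viktor ∩ Diego ∩ Lars: 09:45–10:00, 12:15–13:15.
Common window lengths: 15, 60 min; longest is 60.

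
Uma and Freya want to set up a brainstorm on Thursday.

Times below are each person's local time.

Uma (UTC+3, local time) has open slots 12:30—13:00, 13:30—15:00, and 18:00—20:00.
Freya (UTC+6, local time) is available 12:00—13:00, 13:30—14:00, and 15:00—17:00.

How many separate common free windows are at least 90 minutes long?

0

Uma → UTC: 09:30–10:00, 10:30–12:00, 15:00–17:00.
Freya → UTC: 06:00–07:00, 07:30–08:00, 09:00–11:00.
Uma ∩ Freya: 09:30–10:00, 10:30–11:00.
Windows ≥ 90 min: (none).
That's 0 windows.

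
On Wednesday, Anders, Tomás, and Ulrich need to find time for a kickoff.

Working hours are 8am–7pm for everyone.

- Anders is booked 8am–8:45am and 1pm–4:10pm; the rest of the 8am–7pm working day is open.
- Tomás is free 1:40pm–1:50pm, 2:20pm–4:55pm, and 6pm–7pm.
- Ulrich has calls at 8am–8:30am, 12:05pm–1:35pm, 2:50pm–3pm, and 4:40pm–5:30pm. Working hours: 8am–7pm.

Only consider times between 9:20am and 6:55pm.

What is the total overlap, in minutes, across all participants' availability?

85 minutes

Anders free within 08:00–19:00: 08:45–13:00, 16:10–19:00.
Ulrich free within 08:00–19:00: 08:30–12:05, 13:35–14:50, 15:00–16:40, 17:30–19:00.
Anders ∩ Tomás: 16:10–16:55, 18:00–19:00.
Anders ∩ Tomás ∩ Ulrich: 16:10–16:40, 18:00–19:00.
Restricted to 09:20–18:55: 16:10–16:40, 18:00–18:55.
Total common minutes: 30 + 55 = 85.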